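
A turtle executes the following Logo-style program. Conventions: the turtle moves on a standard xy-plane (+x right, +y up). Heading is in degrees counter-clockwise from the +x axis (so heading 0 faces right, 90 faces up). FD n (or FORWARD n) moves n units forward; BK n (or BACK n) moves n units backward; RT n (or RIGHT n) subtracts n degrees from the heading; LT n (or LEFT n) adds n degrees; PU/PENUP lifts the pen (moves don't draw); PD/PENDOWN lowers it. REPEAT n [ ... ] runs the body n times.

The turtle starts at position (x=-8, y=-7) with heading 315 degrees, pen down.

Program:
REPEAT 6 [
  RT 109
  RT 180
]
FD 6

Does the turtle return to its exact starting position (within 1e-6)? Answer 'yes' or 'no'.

Answer: no

Derivation:
Executing turtle program step by step:
Start: pos=(-8,-7), heading=315, pen down
REPEAT 6 [
  -- iteration 1/6 --
  RT 109: heading 315 -> 206
  RT 180: heading 206 -> 26
  -- iteration 2/6 --
  RT 109: heading 26 -> 277
  RT 180: heading 277 -> 97
  -- iteration 3/6 --
  RT 109: heading 97 -> 348
  RT 180: heading 348 -> 168
  -- iteration 4/6 --
  RT 109: heading 168 -> 59
  RT 180: heading 59 -> 239
  -- iteration 5/6 --
  RT 109: heading 239 -> 130
  RT 180: heading 130 -> 310
  -- iteration 6/6 --
  RT 109: heading 310 -> 201
  RT 180: heading 201 -> 21
]
FD 6: (-8,-7) -> (-2.399,-4.85) [heading=21, draw]
Final: pos=(-2.399,-4.85), heading=21, 1 segment(s) drawn

Start position: (-8, -7)
Final position: (-2.399, -4.85)
Distance = 6; >= 1e-6 -> NOT closed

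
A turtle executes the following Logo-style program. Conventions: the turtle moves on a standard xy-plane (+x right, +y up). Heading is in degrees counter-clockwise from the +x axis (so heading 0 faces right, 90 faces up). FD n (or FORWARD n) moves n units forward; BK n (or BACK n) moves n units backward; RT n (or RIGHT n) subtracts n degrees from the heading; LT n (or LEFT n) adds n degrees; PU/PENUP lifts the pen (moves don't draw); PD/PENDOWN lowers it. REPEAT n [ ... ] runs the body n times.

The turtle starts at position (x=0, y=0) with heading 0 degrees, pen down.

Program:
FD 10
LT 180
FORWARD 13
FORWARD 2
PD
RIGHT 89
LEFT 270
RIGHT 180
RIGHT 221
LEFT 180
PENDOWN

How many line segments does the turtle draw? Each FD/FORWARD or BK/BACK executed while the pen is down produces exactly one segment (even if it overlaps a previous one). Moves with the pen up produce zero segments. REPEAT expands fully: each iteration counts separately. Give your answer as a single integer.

Executing turtle program step by step:
Start: pos=(0,0), heading=0, pen down
FD 10: (0,0) -> (10,0) [heading=0, draw]
LT 180: heading 0 -> 180
FD 13: (10,0) -> (-3,0) [heading=180, draw]
FD 2: (-3,0) -> (-5,0) [heading=180, draw]
PD: pen down
RT 89: heading 180 -> 91
LT 270: heading 91 -> 1
RT 180: heading 1 -> 181
RT 221: heading 181 -> 320
LT 180: heading 320 -> 140
PD: pen down
Final: pos=(-5,0), heading=140, 3 segment(s) drawn
Segments drawn: 3

Answer: 3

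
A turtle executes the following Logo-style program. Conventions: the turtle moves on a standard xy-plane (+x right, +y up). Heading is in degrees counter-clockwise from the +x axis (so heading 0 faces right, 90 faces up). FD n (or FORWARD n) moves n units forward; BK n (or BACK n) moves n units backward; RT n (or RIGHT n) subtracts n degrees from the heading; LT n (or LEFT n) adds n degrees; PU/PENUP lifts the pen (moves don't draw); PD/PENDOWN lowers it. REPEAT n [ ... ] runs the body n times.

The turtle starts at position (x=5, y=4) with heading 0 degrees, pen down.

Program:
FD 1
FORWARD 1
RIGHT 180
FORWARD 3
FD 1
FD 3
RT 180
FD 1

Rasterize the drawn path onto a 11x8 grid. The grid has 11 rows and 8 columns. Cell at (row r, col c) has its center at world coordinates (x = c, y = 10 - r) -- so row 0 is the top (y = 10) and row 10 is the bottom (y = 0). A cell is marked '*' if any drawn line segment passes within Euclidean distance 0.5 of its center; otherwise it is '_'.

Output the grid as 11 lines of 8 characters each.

Segment 0: (5,4) -> (6,4)
Segment 1: (6,4) -> (7,4)
Segment 2: (7,4) -> (4,4)
Segment 3: (4,4) -> (3,4)
Segment 4: (3,4) -> (0,4)
Segment 5: (0,4) -> (1,4)

Answer: ________
________
________
________
________
________
********
________
________
________
________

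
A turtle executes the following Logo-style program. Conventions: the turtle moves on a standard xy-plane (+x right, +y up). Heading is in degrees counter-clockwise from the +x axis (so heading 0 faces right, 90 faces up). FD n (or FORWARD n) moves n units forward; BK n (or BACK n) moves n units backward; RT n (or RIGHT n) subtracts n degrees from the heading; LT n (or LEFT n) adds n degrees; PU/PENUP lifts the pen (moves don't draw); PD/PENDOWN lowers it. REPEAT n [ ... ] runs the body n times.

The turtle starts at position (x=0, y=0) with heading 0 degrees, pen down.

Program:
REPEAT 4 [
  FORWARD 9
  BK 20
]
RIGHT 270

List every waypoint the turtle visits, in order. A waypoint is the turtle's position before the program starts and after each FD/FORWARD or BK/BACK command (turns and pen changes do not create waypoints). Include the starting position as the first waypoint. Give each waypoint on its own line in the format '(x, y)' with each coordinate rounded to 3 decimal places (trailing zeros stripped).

Executing turtle program step by step:
Start: pos=(0,0), heading=0, pen down
REPEAT 4 [
  -- iteration 1/4 --
  FD 9: (0,0) -> (9,0) [heading=0, draw]
  BK 20: (9,0) -> (-11,0) [heading=0, draw]
  -- iteration 2/4 --
  FD 9: (-11,0) -> (-2,0) [heading=0, draw]
  BK 20: (-2,0) -> (-22,0) [heading=0, draw]
  -- iteration 3/4 --
  FD 9: (-22,0) -> (-13,0) [heading=0, draw]
  BK 20: (-13,0) -> (-33,0) [heading=0, draw]
  -- iteration 4/4 --
  FD 9: (-33,0) -> (-24,0) [heading=0, draw]
  BK 20: (-24,0) -> (-44,0) [heading=0, draw]
]
RT 270: heading 0 -> 90
Final: pos=(-44,0), heading=90, 8 segment(s) drawn
Waypoints (9 total):
(0, 0)
(9, 0)
(-11, 0)
(-2, 0)
(-22, 0)
(-13, 0)
(-33, 0)
(-24, 0)
(-44, 0)

Answer: (0, 0)
(9, 0)
(-11, 0)
(-2, 0)
(-22, 0)
(-13, 0)
(-33, 0)
(-24, 0)
(-44, 0)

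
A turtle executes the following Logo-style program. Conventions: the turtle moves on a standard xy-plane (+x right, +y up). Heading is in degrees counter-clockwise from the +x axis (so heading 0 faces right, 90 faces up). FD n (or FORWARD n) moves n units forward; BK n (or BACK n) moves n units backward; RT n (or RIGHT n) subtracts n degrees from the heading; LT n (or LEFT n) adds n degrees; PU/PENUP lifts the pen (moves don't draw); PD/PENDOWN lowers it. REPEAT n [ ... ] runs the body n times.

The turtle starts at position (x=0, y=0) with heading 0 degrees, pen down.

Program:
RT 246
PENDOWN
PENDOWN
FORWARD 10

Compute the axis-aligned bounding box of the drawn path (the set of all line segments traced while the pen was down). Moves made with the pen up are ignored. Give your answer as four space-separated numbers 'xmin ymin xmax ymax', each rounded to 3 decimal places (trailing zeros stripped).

Executing turtle program step by step:
Start: pos=(0,0), heading=0, pen down
RT 246: heading 0 -> 114
PD: pen down
PD: pen down
FD 10: (0,0) -> (-4.067,9.135) [heading=114, draw]
Final: pos=(-4.067,9.135), heading=114, 1 segment(s) drawn

Segment endpoints: x in {-4.067, 0}, y in {0, 9.135}
xmin=-4.067, ymin=0, xmax=0, ymax=9.135

Answer: -4.067 0 0 9.135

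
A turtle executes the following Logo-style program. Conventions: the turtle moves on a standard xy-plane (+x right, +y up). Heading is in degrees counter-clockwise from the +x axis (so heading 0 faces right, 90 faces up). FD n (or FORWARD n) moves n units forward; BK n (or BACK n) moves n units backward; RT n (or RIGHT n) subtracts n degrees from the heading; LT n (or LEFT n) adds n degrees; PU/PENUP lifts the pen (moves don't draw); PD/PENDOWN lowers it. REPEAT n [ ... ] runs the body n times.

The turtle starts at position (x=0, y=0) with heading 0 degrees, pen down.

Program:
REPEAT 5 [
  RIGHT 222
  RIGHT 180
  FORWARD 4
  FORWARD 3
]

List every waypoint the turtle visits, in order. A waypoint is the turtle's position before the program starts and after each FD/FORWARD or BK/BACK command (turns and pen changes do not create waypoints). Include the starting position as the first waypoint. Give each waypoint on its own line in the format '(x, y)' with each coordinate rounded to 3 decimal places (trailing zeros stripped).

Executing turtle program step by step:
Start: pos=(0,0), heading=0, pen down
REPEAT 5 [
  -- iteration 1/5 --
  RT 222: heading 0 -> 138
  RT 180: heading 138 -> 318
  FD 4: (0,0) -> (2.973,-2.677) [heading=318, draw]
  FD 3: (2.973,-2.677) -> (5.202,-4.684) [heading=318, draw]
  -- iteration 2/5 --
  RT 222: heading 318 -> 96
  RT 180: heading 96 -> 276
  FD 4: (5.202,-4.684) -> (5.62,-8.662) [heading=276, draw]
  FD 3: (5.62,-8.662) -> (5.934,-11.646) [heading=276, draw]
  -- iteration 3/5 --
  RT 222: heading 276 -> 54
  RT 180: heading 54 -> 234
  FD 4: (5.934,-11.646) -> (3.583,-14.882) [heading=234, draw]
  FD 3: (3.583,-14.882) -> (1.819,-17.309) [heading=234, draw]
  -- iteration 4/5 --
  RT 222: heading 234 -> 12
  RT 180: heading 12 -> 192
  FD 4: (1.819,-17.309) -> (-2.093,-18.14) [heading=192, draw]
  FD 3: (-2.093,-18.14) -> (-5.028,-18.764) [heading=192, draw]
  -- iteration 5/5 --
  RT 222: heading 192 -> 330
  RT 180: heading 330 -> 150
  FD 4: (-5.028,-18.764) -> (-8.492,-16.764) [heading=150, draw]
  FD 3: (-8.492,-16.764) -> (-11.09,-15.264) [heading=150, draw]
]
Final: pos=(-11.09,-15.264), heading=150, 10 segment(s) drawn
Waypoints (11 total):
(0, 0)
(2.973, -2.677)
(5.202, -4.684)
(5.62, -8.662)
(5.934, -11.646)
(3.583, -14.882)
(1.819, -17.309)
(-2.093, -18.14)
(-5.028, -18.764)
(-8.492, -16.764)
(-11.09, -15.264)

Answer: (0, 0)
(2.973, -2.677)
(5.202, -4.684)
(5.62, -8.662)
(5.934, -11.646)
(3.583, -14.882)
(1.819, -17.309)
(-2.093, -18.14)
(-5.028, -18.764)
(-8.492, -16.764)
(-11.09, -15.264)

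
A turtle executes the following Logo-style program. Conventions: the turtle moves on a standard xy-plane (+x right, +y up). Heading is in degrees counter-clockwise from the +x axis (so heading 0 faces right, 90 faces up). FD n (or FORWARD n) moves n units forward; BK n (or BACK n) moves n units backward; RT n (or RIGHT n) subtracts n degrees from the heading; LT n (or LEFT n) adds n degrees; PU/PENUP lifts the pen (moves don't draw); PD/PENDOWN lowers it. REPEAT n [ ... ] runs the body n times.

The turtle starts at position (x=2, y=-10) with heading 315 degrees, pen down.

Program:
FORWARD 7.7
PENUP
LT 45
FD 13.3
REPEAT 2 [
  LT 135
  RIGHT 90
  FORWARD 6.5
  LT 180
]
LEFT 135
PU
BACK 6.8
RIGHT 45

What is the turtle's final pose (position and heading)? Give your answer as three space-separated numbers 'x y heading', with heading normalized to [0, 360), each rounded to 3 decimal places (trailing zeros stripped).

Answer: 30.149 -12.54 180

Derivation:
Executing turtle program step by step:
Start: pos=(2,-10), heading=315, pen down
FD 7.7: (2,-10) -> (7.445,-15.445) [heading=315, draw]
PU: pen up
LT 45: heading 315 -> 0
FD 13.3: (7.445,-15.445) -> (20.745,-15.445) [heading=0, move]
REPEAT 2 [
  -- iteration 1/2 --
  LT 135: heading 0 -> 135
  RT 90: heading 135 -> 45
  FD 6.5: (20.745,-15.445) -> (25.341,-10.849) [heading=45, move]
  LT 180: heading 45 -> 225
  -- iteration 2/2 --
  LT 135: heading 225 -> 0
  RT 90: heading 0 -> 270
  FD 6.5: (25.341,-10.849) -> (25.341,-17.349) [heading=270, move]
  LT 180: heading 270 -> 90
]
LT 135: heading 90 -> 225
PU: pen up
BK 6.8: (25.341,-17.349) -> (30.149,-12.54) [heading=225, move]
RT 45: heading 225 -> 180
Final: pos=(30.149,-12.54), heading=180, 1 segment(s) drawn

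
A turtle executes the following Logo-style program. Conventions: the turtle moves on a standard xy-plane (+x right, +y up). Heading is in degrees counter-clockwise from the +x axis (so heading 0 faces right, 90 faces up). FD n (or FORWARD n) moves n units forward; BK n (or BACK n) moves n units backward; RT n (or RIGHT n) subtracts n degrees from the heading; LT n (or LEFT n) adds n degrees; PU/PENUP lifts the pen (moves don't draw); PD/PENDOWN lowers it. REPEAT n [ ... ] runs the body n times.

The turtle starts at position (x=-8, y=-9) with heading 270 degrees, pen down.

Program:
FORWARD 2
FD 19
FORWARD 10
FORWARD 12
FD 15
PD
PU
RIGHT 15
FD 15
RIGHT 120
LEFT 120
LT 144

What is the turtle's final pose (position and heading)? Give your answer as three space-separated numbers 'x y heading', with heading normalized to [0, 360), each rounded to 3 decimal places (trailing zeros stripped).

Executing turtle program step by step:
Start: pos=(-8,-9), heading=270, pen down
FD 2: (-8,-9) -> (-8,-11) [heading=270, draw]
FD 19: (-8,-11) -> (-8,-30) [heading=270, draw]
FD 10: (-8,-30) -> (-8,-40) [heading=270, draw]
FD 12: (-8,-40) -> (-8,-52) [heading=270, draw]
FD 15: (-8,-52) -> (-8,-67) [heading=270, draw]
PD: pen down
PU: pen up
RT 15: heading 270 -> 255
FD 15: (-8,-67) -> (-11.882,-81.489) [heading=255, move]
RT 120: heading 255 -> 135
LT 120: heading 135 -> 255
LT 144: heading 255 -> 39
Final: pos=(-11.882,-81.489), heading=39, 5 segment(s) drawn

Answer: -11.882 -81.489 39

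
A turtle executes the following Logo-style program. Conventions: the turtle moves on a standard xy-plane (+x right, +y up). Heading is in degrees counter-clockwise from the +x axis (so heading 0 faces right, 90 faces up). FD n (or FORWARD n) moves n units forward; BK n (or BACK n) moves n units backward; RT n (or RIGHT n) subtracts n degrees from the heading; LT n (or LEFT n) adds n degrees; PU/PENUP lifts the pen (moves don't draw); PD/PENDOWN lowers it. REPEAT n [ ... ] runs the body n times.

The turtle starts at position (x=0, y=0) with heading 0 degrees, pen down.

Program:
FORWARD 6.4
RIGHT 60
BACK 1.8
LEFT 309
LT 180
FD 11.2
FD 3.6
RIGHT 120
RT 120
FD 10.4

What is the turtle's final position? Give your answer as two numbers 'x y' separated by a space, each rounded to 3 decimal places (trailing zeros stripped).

Executing turtle program step by step:
Start: pos=(0,0), heading=0, pen down
FD 6.4: (0,0) -> (6.4,0) [heading=0, draw]
RT 60: heading 0 -> 300
BK 1.8: (6.4,0) -> (5.5,1.559) [heading=300, draw]
LT 309: heading 300 -> 249
LT 180: heading 249 -> 69
FD 11.2: (5.5,1.559) -> (9.514,12.015) [heading=69, draw]
FD 3.6: (9.514,12.015) -> (10.804,15.376) [heading=69, draw]
RT 120: heading 69 -> 309
RT 120: heading 309 -> 189
FD 10.4: (10.804,15.376) -> (0.532,13.749) [heading=189, draw]
Final: pos=(0.532,13.749), heading=189, 5 segment(s) drawn

Answer: 0.532 13.749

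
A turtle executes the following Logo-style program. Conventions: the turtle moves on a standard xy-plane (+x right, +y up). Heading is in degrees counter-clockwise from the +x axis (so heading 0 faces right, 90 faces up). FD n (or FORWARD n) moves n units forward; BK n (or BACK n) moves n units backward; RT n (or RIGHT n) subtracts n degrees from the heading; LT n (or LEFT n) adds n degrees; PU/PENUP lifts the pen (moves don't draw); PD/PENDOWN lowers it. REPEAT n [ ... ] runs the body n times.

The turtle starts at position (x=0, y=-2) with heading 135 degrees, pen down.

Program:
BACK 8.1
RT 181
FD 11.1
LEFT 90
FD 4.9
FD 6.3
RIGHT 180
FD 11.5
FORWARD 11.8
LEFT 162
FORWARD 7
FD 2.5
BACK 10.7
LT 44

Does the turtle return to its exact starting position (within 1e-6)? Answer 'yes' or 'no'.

Answer: no

Derivation:
Executing turtle program step by step:
Start: pos=(0,-2), heading=135, pen down
BK 8.1: (0,-2) -> (5.728,-7.728) [heading=135, draw]
RT 181: heading 135 -> 314
FD 11.1: (5.728,-7.728) -> (13.438,-15.712) [heading=314, draw]
LT 90: heading 314 -> 44
FD 4.9: (13.438,-15.712) -> (16.963,-12.308) [heading=44, draw]
FD 6.3: (16.963,-12.308) -> (21.495,-7.932) [heading=44, draw]
RT 180: heading 44 -> 224
FD 11.5: (21.495,-7.932) -> (13.222,-15.921) [heading=224, draw]
FD 11.8: (13.222,-15.921) -> (4.734,-24.118) [heading=224, draw]
LT 162: heading 224 -> 26
FD 7: (4.734,-24.118) -> (11.026,-21.049) [heading=26, draw]
FD 2.5: (11.026,-21.049) -> (13.273,-19.953) [heading=26, draw]
BK 10.7: (13.273,-19.953) -> (3.656,-24.644) [heading=26, draw]
LT 44: heading 26 -> 70
Final: pos=(3.656,-24.644), heading=70, 9 segment(s) drawn

Start position: (0, -2)
Final position: (3.656, -24.644)
Distance = 22.937; >= 1e-6 -> NOT closed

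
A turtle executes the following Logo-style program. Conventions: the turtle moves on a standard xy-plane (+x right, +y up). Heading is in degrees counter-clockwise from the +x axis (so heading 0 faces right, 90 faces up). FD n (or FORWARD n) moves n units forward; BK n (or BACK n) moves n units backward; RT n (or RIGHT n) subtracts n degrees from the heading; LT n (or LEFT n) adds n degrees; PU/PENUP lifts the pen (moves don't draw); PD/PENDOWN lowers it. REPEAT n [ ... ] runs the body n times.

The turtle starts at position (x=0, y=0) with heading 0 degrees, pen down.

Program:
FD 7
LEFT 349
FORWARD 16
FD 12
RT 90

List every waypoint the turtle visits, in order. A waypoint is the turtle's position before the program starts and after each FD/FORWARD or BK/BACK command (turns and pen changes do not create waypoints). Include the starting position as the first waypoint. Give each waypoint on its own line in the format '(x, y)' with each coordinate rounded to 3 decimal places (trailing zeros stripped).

Executing turtle program step by step:
Start: pos=(0,0), heading=0, pen down
FD 7: (0,0) -> (7,0) [heading=0, draw]
LT 349: heading 0 -> 349
FD 16: (7,0) -> (22.706,-3.053) [heading=349, draw]
FD 12: (22.706,-3.053) -> (34.486,-5.343) [heading=349, draw]
RT 90: heading 349 -> 259
Final: pos=(34.486,-5.343), heading=259, 3 segment(s) drawn
Waypoints (4 total):
(0, 0)
(7, 0)
(22.706, -3.053)
(34.486, -5.343)

Answer: (0, 0)
(7, 0)
(22.706, -3.053)
(34.486, -5.343)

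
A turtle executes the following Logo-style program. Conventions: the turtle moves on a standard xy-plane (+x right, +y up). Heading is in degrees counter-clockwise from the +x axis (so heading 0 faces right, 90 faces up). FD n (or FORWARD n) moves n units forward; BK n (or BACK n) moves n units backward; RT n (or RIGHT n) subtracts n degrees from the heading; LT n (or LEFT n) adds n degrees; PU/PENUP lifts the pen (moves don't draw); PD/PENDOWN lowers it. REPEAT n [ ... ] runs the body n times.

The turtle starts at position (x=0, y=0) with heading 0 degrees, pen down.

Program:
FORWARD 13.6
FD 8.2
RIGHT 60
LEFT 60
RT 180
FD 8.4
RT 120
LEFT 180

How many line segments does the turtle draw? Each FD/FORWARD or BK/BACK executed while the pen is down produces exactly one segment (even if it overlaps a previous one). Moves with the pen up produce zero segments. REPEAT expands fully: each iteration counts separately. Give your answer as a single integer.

Answer: 3

Derivation:
Executing turtle program step by step:
Start: pos=(0,0), heading=0, pen down
FD 13.6: (0,0) -> (13.6,0) [heading=0, draw]
FD 8.2: (13.6,0) -> (21.8,0) [heading=0, draw]
RT 60: heading 0 -> 300
LT 60: heading 300 -> 0
RT 180: heading 0 -> 180
FD 8.4: (21.8,0) -> (13.4,0) [heading=180, draw]
RT 120: heading 180 -> 60
LT 180: heading 60 -> 240
Final: pos=(13.4,0), heading=240, 3 segment(s) drawn
Segments drawn: 3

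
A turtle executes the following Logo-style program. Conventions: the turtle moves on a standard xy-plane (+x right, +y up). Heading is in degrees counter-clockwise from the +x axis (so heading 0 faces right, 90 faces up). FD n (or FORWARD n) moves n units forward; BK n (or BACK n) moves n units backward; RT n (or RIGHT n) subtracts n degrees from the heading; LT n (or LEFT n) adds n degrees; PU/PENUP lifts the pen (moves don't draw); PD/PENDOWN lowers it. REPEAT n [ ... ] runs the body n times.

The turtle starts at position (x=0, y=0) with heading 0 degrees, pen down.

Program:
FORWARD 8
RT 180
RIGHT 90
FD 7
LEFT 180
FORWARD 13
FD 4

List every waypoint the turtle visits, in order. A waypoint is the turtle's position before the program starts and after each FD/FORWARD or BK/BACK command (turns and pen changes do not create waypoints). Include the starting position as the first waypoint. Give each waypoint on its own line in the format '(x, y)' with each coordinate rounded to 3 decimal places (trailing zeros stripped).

Answer: (0, 0)
(8, 0)
(8, 7)
(8, -6)
(8, -10)

Derivation:
Executing turtle program step by step:
Start: pos=(0,0), heading=0, pen down
FD 8: (0,0) -> (8,0) [heading=0, draw]
RT 180: heading 0 -> 180
RT 90: heading 180 -> 90
FD 7: (8,0) -> (8,7) [heading=90, draw]
LT 180: heading 90 -> 270
FD 13: (8,7) -> (8,-6) [heading=270, draw]
FD 4: (8,-6) -> (8,-10) [heading=270, draw]
Final: pos=(8,-10), heading=270, 4 segment(s) drawn
Waypoints (5 total):
(0, 0)
(8, 0)
(8, 7)
(8, -6)
(8, -10)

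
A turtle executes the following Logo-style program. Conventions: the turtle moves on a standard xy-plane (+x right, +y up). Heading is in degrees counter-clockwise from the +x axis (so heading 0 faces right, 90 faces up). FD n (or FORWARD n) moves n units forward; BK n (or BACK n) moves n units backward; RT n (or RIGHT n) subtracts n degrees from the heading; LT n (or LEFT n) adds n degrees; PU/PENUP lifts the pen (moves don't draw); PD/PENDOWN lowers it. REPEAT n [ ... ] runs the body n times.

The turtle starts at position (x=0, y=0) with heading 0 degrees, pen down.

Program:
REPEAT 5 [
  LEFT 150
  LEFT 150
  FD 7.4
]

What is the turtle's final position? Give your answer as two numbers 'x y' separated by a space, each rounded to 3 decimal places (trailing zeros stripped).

Executing turtle program step by step:
Start: pos=(0,0), heading=0, pen down
REPEAT 5 [
  -- iteration 1/5 --
  LT 150: heading 0 -> 150
  LT 150: heading 150 -> 300
  FD 7.4: (0,0) -> (3.7,-6.409) [heading=300, draw]
  -- iteration 2/5 --
  LT 150: heading 300 -> 90
  LT 150: heading 90 -> 240
  FD 7.4: (3.7,-6.409) -> (0,-12.817) [heading=240, draw]
  -- iteration 3/5 --
  LT 150: heading 240 -> 30
  LT 150: heading 30 -> 180
  FD 7.4: (0,-12.817) -> (-7.4,-12.817) [heading=180, draw]
  -- iteration 4/5 --
  LT 150: heading 180 -> 330
  LT 150: heading 330 -> 120
  FD 7.4: (-7.4,-12.817) -> (-11.1,-6.409) [heading=120, draw]
  -- iteration 5/5 --
  LT 150: heading 120 -> 270
  LT 150: heading 270 -> 60
  FD 7.4: (-11.1,-6.409) -> (-7.4,0) [heading=60, draw]
]
Final: pos=(-7.4,0), heading=60, 5 segment(s) drawn

Answer: -7.4 0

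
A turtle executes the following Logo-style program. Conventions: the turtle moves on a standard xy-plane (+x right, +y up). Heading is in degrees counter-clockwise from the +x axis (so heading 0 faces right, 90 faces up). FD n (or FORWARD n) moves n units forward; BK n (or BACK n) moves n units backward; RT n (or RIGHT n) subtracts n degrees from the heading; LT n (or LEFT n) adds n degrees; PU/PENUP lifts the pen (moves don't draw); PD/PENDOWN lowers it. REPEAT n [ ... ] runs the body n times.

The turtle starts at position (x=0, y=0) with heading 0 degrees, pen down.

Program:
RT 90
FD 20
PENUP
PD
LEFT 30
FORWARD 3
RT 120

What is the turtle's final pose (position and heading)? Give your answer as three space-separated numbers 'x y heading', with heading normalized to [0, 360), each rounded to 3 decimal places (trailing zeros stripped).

Answer: 1.5 -22.598 180

Derivation:
Executing turtle program step by step:
Start: pos=(0,0), heading=0, pen down
RT 90: heading 0 -> 270
FD 20: (0,0) -> (0,-20) [heading=270, draw]
PU: pen up
PD: pen down
LT 30: heading 270 -> 300
FD 3: (0,-20) -> (1.5,-22.598) [heading=300, draw]
RT 120: heading 300 -> 180
Final: pos=(1.5,-22.598), heading=180, 2 segment(s) drawn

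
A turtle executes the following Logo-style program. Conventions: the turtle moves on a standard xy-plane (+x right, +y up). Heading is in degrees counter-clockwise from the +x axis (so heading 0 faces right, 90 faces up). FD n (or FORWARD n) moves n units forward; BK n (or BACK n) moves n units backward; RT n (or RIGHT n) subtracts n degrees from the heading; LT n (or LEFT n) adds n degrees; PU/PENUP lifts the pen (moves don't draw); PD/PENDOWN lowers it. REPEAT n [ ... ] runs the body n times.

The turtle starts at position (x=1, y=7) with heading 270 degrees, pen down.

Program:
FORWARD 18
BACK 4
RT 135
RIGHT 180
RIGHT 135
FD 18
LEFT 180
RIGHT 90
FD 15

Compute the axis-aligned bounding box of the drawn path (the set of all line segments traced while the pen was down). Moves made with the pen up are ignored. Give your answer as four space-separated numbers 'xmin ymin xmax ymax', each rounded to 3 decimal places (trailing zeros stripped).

Executing turtle program step by step:
Start: pos=(1,7), heading=270, pen down
FD 18: (1,7) -> (1,-11) [heading=270, draw]
BK 4: (1,-11) -> (1,-7) [heading=270, draw]
RT 135: heading 270 -> 135
RT 180: heading 135 -> 315
RT 135: heading 315 -> 180
FD 18: (1,-7) -> (-17,-7) [heading=180, draw]
LT 180: heading 180 -> 0
RT 90: heading 0 -> 270
FD 15: (-17,-7) -> (-17,-22) [heading=270, draw]
Final: pos=(-17,-22), heading=270, 4 segment(s) drawn

Segment endpoints: x in {-17, 1, 1, 1}, y in {-22, -11, -7, -7, 7}
xmin=-17, ymin=-22, xmax=1, ymax=7

Answer: -17 -22 1 7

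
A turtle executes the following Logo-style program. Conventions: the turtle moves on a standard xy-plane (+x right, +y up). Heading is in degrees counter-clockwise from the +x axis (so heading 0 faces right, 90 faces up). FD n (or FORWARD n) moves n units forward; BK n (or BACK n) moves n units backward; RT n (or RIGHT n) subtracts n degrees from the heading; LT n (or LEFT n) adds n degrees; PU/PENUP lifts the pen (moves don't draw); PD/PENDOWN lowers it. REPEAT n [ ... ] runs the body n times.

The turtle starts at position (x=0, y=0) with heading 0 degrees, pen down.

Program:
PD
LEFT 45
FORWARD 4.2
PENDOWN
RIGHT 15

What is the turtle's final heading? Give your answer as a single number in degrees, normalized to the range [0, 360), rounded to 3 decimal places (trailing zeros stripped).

Answer: 30

Derivation:
Executing turtle program step by step:
Start: pos=(0,0), heading=0, pen down
PD: pen down
LT 45: heading 0 -> 45
FD 4.2: (0,0) -> (2.97,2.97) [heading=45, draw]
PD: pen down
RT 15: heading 45 -> 30
Final: pos=(2.97,2.97), heading=30, 1 segment(s) drawn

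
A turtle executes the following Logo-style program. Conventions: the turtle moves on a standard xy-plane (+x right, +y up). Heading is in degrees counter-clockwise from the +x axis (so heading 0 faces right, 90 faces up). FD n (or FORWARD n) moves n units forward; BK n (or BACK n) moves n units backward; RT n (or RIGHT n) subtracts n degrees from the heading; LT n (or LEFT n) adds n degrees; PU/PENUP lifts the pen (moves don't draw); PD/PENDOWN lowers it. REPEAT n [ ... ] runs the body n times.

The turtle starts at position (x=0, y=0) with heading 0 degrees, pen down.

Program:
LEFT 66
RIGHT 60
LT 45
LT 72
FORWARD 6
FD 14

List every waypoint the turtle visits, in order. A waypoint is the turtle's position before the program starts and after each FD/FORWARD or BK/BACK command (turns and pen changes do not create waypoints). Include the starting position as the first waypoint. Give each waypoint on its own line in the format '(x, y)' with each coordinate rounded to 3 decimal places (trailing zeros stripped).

Executing turtle program step by step:
Start: pos=(0,0), heading=0, pen down
LT 66: heading 0 -> 66
RT 60: heading 66 -> 6
LT 45: heading 6 -> 51
LT 72: heading 51 -> 123
FD 6: (0,0) -> (-3.268,5.032) [heading=123, draw]
FD 14: (-3.268,5.032) -> (-10.893,16.773) [heading=123, draw]
Final: pos=(-10.893,16.773), heading=123, 2 segment(s) drawn
Waypoints (3 total):
(0, 0)
(-3.268, 5.032)
(-10.893, 16.773)

Answer: (0, 0)
(-3.268, 5.032)
(-10.893, 16.773)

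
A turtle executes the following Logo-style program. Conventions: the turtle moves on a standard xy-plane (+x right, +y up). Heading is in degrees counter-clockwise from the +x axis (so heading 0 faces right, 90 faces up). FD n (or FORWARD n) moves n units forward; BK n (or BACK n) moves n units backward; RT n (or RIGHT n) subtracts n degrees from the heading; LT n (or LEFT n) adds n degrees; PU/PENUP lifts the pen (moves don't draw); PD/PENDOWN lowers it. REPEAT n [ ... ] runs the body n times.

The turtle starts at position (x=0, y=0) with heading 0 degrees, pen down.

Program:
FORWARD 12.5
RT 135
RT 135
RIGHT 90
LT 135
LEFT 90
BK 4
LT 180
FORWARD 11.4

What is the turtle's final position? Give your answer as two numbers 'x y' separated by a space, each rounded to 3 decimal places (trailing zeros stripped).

Answer: 23.389 10.889

Derivation:
Executing turtle program step by step:
Start: pos=(0,0), heading=0, pen down
FD 12.5: (0,0) -> (12.5,0) [heading=0, draw]
RT 135: heading 0 -> 225
RT 135: heading 225 -> 90
RT 90: heading 90 -> 0
LT 135: heading 0 -> 135
LT 90: heading 135 -> 225
BK 4: (12.5,0) -> (15.328,2.828) [heading=225, draw]
LT 180: heading 225 -> 45
FD 11.4: (15.328,2.828) -> (23.389,10.889) [heading=45, draw]
Final: pos=(23.389,10.889), heading=45, 3 segment(s) drawn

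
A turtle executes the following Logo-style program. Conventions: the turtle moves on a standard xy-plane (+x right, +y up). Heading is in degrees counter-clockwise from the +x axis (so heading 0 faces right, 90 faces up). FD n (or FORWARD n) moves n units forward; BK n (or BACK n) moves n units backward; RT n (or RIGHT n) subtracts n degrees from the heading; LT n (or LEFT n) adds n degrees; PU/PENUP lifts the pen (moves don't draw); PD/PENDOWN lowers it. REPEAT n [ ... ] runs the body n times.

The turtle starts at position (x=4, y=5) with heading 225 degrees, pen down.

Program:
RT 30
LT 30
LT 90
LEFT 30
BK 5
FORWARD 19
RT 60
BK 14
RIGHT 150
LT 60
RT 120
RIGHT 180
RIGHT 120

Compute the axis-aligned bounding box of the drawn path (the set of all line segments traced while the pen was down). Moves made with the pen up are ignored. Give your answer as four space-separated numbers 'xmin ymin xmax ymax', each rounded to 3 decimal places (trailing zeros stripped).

Answer: -0.83 1.377 17.523 14.899

Derivation:
Executing turtle program step by step:
Start: pos=(4,5), heading=225, pen down
RT 30: heading 225 -> 195
LT 30: heading 195 -> 225
LT 90: heading 225 -> 315
LT 30: heading 315 -> 345
BK 5: (4,5) -> (-0.83,6.294) [heading=345, draw]
FD 19: (-0.83,6.294) -> (17.523,1.377) [heading=345, draw]
RT 60: heading 345 -> 285
BK 14: (17.523,1.377) -> (13.899,14.899) [heading=285, draw]
RT 150: heading 285 -> 135
LT 60: heading 135 -> 195
RT 120: heading 195 -> 75
RT 180: heading 75 -> 255
RT 120: heading 255 -> 135
Final: pos=(13.899,14.899), heading=135, 3 segment(s) drawn

Segment endpoints: x in {-0.83, 4, 13.899, 17.523}, y in {1.377, 5, 6.294, 14.899}
xmin=-0.83, ymin=1.377, xmax=17.523, ymax=14.899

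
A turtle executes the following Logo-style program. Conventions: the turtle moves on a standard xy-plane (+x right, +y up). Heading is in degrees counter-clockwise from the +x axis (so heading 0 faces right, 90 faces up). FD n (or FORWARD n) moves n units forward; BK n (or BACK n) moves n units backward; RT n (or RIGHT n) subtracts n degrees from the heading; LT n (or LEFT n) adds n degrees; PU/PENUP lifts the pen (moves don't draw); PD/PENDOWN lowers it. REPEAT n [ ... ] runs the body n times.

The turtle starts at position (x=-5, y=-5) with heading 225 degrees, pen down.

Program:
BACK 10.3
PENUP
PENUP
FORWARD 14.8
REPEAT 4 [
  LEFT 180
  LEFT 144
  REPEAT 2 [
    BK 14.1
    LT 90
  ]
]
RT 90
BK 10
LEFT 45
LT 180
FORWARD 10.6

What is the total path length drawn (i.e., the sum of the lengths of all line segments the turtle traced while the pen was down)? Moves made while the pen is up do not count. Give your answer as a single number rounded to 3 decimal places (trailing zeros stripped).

Executing turtle program step by step:
Start: pos=(-5,-5), heading=225, pen down
BK 10.3: (-5,-5) -> (2.283,2.283) [heading=225, draw]
PU: pen up
PU: pen up
FD 14.8: (2.283,2.283) -> (-8.182,-8.182) [heading=225, move]
REPEAT 4 [
  -- iteration 1/4 --
  LT 180: heading 225 -> 45
  LT 144: heading 45 -> 189
  REPEAT 2 [
    -- iteration 1/2 --
    BK 14.1: (-8.182,-8.182) -> (5.744,-5.976) [heading=189, move]
    LT 90: heading 189 -> 279
    -- iteration 2/2 --
    BK 14.1: (5.744,-5.976) -> (3.539,7.95) [heading=279, move]
    LT 90: heading 279 -> 9
  ]
  -- iteration 2/4 --
  LT 180: heading 9 -> 189
  LT 144: heading 189 -> 333
  REPEAT 2 [
    -- iteration 1/2 --
    BK 14.1: (3.539,7.95) -> (-9.024,14.351) [heading=333, move]
    LT 90: heading 333 -> 63
    -- iteration 2/2 --
    BK 14.1: (-9.024,14.351) -> (-15.426,1.788) [heading=63, move]
    LT 90: heading 63 -> 153
  ]
  -- iteration 3/4 --
  LT 180: heading 153 -> 333
  LT 144: heading 333 -> 117
  REPEAT 2 [
    -- iteration 1/2 --
    BK 14.1: (-15.426,1.788) -> (-9.024,-10.775) [heading=117, move]
    LT 90: heading 117 -> 207
    -- iteration 2/2 --
    BK 14.1: (-9.024,-10.775) -> (3.539,-4.374) [heading=207, move]
    LT 90: heading 207 -> 297
  ]
  -- iteration 4/4 --
  LT 180: heading 297 -> 117
  LT 144: heading 117 -> 261
  REPEAT 2 [
    -- iteration 1/2 --
    BK 14.1: (3.539,-4.374) -> (5.744,9.553) [heading=261, move]
    LT 90: heading 261 -> 351
    -- iteration 2/2 --
    BK 14.1: (5.744,9.553) -> (-8.182,11.758) [heading=351, move]
    LT 90: heading 351 -> 81
  ]
]
RT 90: heading 81 -> 351
BK 10: (-8.182,11.758) -> (-18.059,13.323) [heading=351, move]
LT 45: heading 351 -> 36
LT 180: heading 36 -> 216
FD 10.6: (-18.059,13.323) -> (-26.634,7.092) [heading=216, move]
Final: pos=(-26.634,7.092), heading=216, 1 segment(s) drawn

Segment lengths:
  seg 1: (-5,-5) -> (2.283,2.283), length = 10.3
Total = 10.3

Answer: 10.3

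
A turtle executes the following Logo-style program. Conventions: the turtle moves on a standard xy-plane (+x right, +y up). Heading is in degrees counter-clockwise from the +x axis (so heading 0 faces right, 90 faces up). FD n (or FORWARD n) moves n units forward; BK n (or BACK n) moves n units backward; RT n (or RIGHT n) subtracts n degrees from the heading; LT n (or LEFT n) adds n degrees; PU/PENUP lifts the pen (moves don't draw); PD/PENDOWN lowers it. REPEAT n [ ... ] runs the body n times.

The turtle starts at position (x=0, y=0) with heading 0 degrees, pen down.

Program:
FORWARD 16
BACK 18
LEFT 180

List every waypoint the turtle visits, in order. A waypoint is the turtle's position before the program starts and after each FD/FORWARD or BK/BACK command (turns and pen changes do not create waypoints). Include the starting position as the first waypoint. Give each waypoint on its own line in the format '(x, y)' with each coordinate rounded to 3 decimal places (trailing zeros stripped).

Answer: (0, 0)
(16, 0)
(-2, 0)

Derivation:
Executing turtle program step by step:
Start: pos=(0,0), heading=0, pen down
FD 16: (0,0) -> (16,0) [heading=0, draw]
BK 18: (16,0) -> (-2,0) [heading=0, draw]
LT 180: heading 0 -> 180
Final: pos=(-2,0), heading=180, 2 segment(s) drawn
Waypoints (3 total):
(0, 0)
(16, 0)
(-2, 0)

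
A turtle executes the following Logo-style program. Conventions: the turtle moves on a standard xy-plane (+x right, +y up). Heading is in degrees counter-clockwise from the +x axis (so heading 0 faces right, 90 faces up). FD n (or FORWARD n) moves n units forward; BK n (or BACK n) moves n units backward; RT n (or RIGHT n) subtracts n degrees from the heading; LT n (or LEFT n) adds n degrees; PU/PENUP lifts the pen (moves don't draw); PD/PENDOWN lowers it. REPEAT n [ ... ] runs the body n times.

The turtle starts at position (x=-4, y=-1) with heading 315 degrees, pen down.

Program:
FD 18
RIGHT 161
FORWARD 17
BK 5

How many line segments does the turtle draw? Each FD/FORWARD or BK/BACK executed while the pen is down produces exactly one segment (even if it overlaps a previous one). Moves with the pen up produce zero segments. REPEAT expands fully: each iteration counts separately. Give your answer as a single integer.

Answer: 3

Derivation:
Executing turtle program step by step:
Start: pos=(-4,-1), heading=315, pen down
FD 18: (-4,-1) -> (8.728,-13.728) [heading=315, draw]
RT 161: heading 315 -> 154
FD 17: (8.728,-13.728) -> (-6.552,-6.276) [heading=154, draw]
BK 5: (-6.552,-6.276) -> (-2.058,-8.467) [heading=154, draw]
Final: pos=(-2.058,-8.467), heading=154, 3 segment(s) drawn
Segments drawn: 3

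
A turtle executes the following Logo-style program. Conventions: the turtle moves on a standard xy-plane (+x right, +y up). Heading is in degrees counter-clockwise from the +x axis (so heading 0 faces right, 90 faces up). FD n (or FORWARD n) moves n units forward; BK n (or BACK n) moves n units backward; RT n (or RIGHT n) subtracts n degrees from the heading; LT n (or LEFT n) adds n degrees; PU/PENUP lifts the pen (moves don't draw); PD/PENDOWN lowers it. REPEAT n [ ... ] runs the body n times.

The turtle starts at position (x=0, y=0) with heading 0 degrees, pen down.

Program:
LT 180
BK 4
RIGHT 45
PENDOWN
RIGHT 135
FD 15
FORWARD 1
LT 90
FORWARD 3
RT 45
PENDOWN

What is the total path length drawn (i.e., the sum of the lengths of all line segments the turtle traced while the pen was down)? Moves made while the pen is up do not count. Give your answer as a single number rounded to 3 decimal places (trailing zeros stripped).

Executing turtle program step by step:
Start: pos=(0,0), heading=0, pen down
LT 180: heading 0 -> 180
BK 4: (0,0) -> (4,0) [heading=180, draw]
RT 45: heading 180 -> 135
PD: pen down
RT 135: heading 135 -> 0
FD 15: (4,0) -> (19,0) [heading=0, draw]
FD 1: (19,0) -> (20,0) [heading=0, draw]
LT 90: heading 0 -> 90
FD 3: (20,0) -> (20,3) [heading=90, draw]
RT 45: heading 90 -> 45
PD: pen down
Final: pos=(20,3), heading=45, 4 segment(s) drawn

Segment lengths:
  seg 1: (0,0) -> (4,0), length = 4
  seg 2: (4,0) -> (19,0), length = 15
  seg 3: (19,0) -> (20,0), length = 1
  seg 4: (20,0) -> (20,3), length = 3
Total = 23

Answer: 23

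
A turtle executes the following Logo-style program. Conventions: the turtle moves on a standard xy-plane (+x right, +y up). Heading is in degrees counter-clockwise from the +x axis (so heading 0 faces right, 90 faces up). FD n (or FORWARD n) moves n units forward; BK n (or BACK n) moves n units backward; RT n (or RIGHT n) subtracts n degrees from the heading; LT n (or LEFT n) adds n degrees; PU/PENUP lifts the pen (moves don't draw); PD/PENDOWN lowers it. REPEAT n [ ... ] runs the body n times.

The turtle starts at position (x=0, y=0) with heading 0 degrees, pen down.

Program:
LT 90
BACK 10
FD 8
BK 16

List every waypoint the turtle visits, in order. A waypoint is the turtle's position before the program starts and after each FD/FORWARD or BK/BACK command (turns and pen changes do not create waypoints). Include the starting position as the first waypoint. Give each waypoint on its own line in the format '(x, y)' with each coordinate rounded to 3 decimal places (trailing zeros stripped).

Executing turtle program step by step:
Start: pos=(0,0), heading=0, pen down
LT 90: heading 0 -> 90
BK 10: (0,0) -> (0,-10) [heading=90, draw]
FD 8: (0,-10) -> (0,-2) [heading=90, draw]
BK 16: (0,-2) -> (0,-18) [heading=90, draw]
Final: pos=(0,-18), heading=90, 3 segment(s) drawn
Waypoints (4 total):
(0, 0)
(0, -10)
(0, -2)
(0, -18)

Answer: (0, 0)
(0, -10)
(0, -2)
(0, -18)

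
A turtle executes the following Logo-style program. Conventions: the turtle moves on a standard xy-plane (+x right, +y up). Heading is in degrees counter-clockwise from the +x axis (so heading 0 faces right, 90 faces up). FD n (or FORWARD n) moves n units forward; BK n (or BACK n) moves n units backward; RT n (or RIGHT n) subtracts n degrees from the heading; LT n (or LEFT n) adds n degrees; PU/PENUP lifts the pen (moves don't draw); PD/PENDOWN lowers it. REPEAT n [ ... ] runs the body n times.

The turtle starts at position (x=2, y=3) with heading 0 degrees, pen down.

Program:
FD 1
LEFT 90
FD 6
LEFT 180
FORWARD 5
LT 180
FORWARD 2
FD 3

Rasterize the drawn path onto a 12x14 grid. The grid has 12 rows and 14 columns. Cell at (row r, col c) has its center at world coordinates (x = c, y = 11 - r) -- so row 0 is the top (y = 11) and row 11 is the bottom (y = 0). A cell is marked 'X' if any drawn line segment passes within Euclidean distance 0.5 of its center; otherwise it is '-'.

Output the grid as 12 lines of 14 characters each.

Segment 0: (2,3) -> (3,3)
Segment 1: (3,3) -> (3,9)
Segment 2: (3,9) -> (3,4)
Segment 3: (3,4) -> (3,6)
Segment 4: (3,6) -> (3,9)

Answer: --------------
--------------
---X----------
---X----------
---X----------
---X----------
---X----------
---X----------
--XX----------
--------------
--------------
--------------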